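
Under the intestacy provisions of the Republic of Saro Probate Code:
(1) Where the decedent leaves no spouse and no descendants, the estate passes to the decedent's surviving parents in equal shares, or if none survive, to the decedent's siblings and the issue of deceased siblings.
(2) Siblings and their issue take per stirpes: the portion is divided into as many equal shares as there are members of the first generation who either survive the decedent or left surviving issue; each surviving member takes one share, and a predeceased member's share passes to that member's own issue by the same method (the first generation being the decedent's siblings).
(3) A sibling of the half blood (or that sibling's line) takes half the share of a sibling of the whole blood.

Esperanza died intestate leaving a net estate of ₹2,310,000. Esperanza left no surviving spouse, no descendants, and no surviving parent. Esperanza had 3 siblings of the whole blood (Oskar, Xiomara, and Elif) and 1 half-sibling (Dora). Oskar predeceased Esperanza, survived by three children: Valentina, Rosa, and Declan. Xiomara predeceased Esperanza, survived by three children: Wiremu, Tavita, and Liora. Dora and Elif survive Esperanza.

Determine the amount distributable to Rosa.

The entire ₹2,310,000 passes to the siblings and their issue.
Counting each half-blood sibling's line as half a unit, there are 7/2 units in ₹2,310,000, so one unit is ₹660,000. Whole-blood lines (Oskar, Xiomara, and Elif) take ₹660,000 each; half-blood lines (Dora) take ₹330,000 each.
Oskar's share (₹660,000) is divided into 3 shares of ₹220,000: Valentina, Rosa, and Declan each take ₹220,000.
Xiomara's share (₹660,000) is divided into 3 shares of ₹220,000: Wiremu, Tavita, and Liora each take ₹220,000.

Rosa receives ₹220,000.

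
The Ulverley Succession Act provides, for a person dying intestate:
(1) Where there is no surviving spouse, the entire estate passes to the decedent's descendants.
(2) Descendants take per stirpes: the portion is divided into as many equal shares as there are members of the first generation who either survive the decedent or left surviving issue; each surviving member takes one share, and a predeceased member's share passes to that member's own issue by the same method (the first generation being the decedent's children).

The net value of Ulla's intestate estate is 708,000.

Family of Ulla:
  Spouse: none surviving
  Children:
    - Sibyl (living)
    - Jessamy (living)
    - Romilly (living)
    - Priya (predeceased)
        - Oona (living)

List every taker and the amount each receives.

The entire 708,000 passes to the descendants.
That amount (708,000) is divided into 4 shares of 177,000: Sibyl, Jessamy, and Romilly each take 177,000; Priya's 177,000 share passes to Priya's issue.
Priya's share (177,000) passes entirely to Oona.

Sibyl: 177,000; Jessamy: 177,000; Romilly: 177,000; Oona: 177,000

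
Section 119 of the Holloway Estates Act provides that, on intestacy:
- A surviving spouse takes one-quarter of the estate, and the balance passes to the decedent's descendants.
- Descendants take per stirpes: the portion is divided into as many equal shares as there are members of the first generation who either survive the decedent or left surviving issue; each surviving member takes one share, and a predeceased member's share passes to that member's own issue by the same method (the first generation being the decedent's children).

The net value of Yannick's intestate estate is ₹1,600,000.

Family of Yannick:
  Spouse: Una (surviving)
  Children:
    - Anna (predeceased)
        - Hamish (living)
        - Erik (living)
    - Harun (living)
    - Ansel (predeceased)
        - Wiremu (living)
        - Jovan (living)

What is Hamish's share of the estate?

Una takes one-quarter of ₹1,600,000 = ₹400,000. The remaining ₹1,200,000 passes to the descendants.
The descendants' portion (₹1,200,000) is divided into 3 shares of ₹400,000: Harun takes ₹400,000; Anna's ₹400,000 share passes to Anna's issue; Ansel's ₹400,000 share passes to Ansel's issue.
Anna's share (₹400,000) is divided into 2 shares of ₹200,000: Hamish and Erik each take ₹200,000.
Ansel's share (₹400,000) is divided into 2 shares of ₹200,000: Wiremu and Jovan each take ₹200,000.

Hamish receives ₹200,000.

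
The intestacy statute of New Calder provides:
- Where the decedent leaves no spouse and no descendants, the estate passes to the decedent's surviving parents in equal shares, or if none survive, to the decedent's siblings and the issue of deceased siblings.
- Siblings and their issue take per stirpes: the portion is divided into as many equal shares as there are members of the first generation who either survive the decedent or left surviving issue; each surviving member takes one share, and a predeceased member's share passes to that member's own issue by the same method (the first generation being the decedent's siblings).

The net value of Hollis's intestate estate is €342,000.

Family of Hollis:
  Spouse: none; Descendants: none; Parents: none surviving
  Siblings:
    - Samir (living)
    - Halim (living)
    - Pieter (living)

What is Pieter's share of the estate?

Pieter receives €114,000.

The entire €342,000 passes to the siblings and their issue.
That amount (€342,000) is divided into 3 shares of €114,000: Samir, Halim, and Pieter each take €114,000.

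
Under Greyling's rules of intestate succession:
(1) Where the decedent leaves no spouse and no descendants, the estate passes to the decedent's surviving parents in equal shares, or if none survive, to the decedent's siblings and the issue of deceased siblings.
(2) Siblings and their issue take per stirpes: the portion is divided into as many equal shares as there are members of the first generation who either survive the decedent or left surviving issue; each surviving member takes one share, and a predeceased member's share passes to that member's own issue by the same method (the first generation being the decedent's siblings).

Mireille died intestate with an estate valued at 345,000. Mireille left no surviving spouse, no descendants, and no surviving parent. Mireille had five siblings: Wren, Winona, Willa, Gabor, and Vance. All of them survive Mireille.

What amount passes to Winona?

The entire 345,000 passes to the siblings and their issue.
That amount (345,000) is divided into 5 shares of 69,000: Wren, Winona, Willa, Gabor, and Vance each take 69,000.

Winona receives 69,000.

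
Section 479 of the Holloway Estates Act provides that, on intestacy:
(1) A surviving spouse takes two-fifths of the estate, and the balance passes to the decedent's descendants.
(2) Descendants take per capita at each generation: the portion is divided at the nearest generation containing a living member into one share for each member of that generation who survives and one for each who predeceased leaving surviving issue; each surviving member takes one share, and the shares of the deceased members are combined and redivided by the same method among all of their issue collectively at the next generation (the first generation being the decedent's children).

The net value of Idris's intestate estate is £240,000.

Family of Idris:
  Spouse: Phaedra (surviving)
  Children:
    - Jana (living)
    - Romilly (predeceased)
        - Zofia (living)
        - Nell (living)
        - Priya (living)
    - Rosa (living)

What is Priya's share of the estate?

Phaedra takes two-fifths of £240,000 = £96,000. The remaining £144,000 passes to the descendants.
The descendants' portion (£144,000) is divided at the children's generation into 3 shares of £48,000. Jana and Rosa each take £48,000. The remaining share for the deceased Romilly (£48,000) is carried to the next generation.
That pool (£48,000) is divided at the grandchildren's generation equally among Zofia, Nell, and Priya: £16,000 each.

Priya receives £16,000.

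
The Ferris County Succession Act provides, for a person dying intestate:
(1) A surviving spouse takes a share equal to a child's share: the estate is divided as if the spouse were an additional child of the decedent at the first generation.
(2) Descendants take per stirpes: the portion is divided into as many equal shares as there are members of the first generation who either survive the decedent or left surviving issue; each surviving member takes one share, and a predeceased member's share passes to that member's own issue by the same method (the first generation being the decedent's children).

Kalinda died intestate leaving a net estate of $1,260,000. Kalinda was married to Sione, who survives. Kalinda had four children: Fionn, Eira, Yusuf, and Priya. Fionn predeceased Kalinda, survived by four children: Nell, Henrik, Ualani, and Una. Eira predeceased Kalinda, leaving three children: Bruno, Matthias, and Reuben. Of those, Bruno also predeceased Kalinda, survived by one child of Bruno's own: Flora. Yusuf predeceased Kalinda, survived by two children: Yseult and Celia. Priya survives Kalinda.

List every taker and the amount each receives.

The spouse counts as an additional share at the children's level, so there are 5 primary shares of $252,000. Sione takes one such share ($252,000).
The children's combined portion ($1,008,000) is divided into 4 shares of $252,000: Priya takes $252,000; Fionn's $252,000 share passes to Fionn's issue; Eira's $252,000 share passes to Eira's issue; Yusuf's $252,000 share passes to Yusuf's issue.
Fionn's share ($252,000) is divided into 4 shares of $63,000: Nell, Henrik, Ualani, and Una each take $63,000.
Eira's share ($252,000) is divided into 3 shares of $84,000: Matthias and Reuben each take $84,000; Bruno's $84,000 share passes to Bruno's issue.
Bruno's share ($84,000) passes entirely to Flora.
Yusuf's share ($252,000) is divided into 2 shares of $126,000: Yseult and Celia each take $126,000.

Sione: $252,000; Nell: $63,000; Henrik: $63,000; Ualani: $63,000; Una: $63,000; Flora: $84,000; Matthias: $84,000; Reuben: $84,000; Yseult: $126,000; Celia: $126,000; Priya: $252,000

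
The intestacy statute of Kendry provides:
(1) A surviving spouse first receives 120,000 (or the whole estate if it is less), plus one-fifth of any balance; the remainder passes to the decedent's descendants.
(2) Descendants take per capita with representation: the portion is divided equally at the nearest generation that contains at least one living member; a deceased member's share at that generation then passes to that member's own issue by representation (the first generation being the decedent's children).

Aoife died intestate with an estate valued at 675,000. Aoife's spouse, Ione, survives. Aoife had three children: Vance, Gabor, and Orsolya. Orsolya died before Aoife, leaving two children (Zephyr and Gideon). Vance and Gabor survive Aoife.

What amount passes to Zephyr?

Ione first takes 120,000, leaving a balance of 555,000. Ione then takes one-fifth of the balance (111,000), for a total of 231,000. The remaining 444,000 passes to the descendants.
The descendants' portion (444,000) is divided into 3 shares of 148,000: Vance and Gabor each take 148,000; Orsolya's 148,000 share passes to Orsolya's issue.
Orsolya's share (148,000) is divided into 2 shares of 74,000: Zephyr and Gideon each take 74,000.

Zephyr receives 74,000.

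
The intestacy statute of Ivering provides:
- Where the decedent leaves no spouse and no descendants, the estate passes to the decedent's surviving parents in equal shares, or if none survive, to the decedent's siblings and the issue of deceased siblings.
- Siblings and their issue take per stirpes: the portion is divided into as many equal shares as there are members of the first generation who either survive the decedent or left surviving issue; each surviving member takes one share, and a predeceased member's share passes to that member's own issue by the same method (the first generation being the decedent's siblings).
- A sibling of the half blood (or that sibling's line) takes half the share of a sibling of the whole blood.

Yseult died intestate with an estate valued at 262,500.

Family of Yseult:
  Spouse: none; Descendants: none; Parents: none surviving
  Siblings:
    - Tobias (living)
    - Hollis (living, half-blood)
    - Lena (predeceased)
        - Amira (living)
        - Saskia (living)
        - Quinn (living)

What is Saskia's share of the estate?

Saskia receives 35,000.

The entire 262,500 passes to the siblings and their issue.
Counting each half-blood sibling's line as half a unit, there are 5/2 units in 262,500, so one unit is 105,000. Whole-blood lines (Tobias and Lena) take 105,000 each; half-blood lines (Hollis) take 52,500 each.
Lena's share (105,000) is divided into 3 shares of 35,000: Amira, Saskia, and Quinn each take 35,000.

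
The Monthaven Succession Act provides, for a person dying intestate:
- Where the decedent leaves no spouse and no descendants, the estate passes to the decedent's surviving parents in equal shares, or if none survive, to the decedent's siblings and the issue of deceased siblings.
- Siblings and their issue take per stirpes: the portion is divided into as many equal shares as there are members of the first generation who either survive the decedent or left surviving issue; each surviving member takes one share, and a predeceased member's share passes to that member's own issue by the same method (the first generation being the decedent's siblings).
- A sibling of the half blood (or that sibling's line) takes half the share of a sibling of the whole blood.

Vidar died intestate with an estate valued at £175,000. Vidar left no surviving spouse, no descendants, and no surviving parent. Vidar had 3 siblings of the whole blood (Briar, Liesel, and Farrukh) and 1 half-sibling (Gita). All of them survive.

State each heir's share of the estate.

The entire £175,000 passes to the siblings and their issue.
Counting each half-blood sibling's line as half a unit, there are 7/2 units in £175,000, so one unit is £50,000. Whole-blood lines (Briar, Liesel, and Farrukh) take £50,000 each; half-blood lines (Gita) take £25,000 each.

Briar: £50,000; Liesel: £50,000; Farrukh: £50,000; Gita: £25,000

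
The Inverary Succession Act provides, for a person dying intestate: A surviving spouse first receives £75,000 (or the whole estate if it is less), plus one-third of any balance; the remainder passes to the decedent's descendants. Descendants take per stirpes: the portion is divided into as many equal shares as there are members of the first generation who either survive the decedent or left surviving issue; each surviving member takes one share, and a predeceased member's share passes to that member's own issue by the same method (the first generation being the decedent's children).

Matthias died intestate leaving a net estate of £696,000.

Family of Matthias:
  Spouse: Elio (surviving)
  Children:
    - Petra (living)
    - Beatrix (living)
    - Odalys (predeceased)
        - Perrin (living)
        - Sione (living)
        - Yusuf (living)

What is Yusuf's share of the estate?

Yusuf receives £46,000.

Elio first takes £75,000, leaving a balance of £621,000. Elio then takes one-third of the balance (£207,000), for a total of £282,000. The remaining £414,000 passes to the descendants.
The descendants' portion (£414,000) is divided into 3 shares of £138,000: Petra and Beatrix each take £138,000; Odalys's £138,000 share passes to Odalys's issue.
Odalys's share (£138,000) is divided into 3 shares of £46,000: Perrin, Sione, and Yusuf each take £46,000.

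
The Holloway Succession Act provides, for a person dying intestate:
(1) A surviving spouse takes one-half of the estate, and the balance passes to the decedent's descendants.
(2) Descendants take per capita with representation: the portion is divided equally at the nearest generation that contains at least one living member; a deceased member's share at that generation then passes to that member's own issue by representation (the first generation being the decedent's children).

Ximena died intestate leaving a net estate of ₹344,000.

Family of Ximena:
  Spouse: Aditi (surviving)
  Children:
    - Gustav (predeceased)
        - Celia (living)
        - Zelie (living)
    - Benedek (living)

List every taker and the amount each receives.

Aditi takes one-half of ₹344,000 = ₹172,000. The remaining ₹172,000 passes to the descendants.
The descendants' portion (₹172,000) is divided into 2 shares of ₹86,000: Benedek takes ₹86,000; Gustav's ₹86,000 share passes to Gustav's issue.
Gustav's share (₹86,000) is divided into 2 shares of ₹43,000: Celia and Zelie each take ₹43,000.

Aditi: ₹172,000; Celia: ₹43,000; Zelie: ₹43,000; Benedek: ₹86,000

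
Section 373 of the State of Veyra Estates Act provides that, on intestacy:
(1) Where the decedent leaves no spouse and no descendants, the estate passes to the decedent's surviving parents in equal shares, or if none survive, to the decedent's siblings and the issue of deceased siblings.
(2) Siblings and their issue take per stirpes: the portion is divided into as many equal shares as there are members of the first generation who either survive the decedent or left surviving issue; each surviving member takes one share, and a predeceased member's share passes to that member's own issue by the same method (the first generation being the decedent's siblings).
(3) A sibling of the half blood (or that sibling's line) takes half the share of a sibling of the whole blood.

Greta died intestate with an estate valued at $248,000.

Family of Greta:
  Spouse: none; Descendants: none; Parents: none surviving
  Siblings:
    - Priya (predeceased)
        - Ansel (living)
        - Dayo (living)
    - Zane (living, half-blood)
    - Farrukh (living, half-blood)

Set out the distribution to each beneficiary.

The entire $248,000 passes to the siblings and their issue.
Counting each half-blood sibling's line as half a unit, there are 2 units in $248,000, so one unit is $124,000. Whole-blood lines (Priya) take $124,000 each; half-blood lines (Zane and Farrukh) take $62,000 each.
Priya's share ($124,000) is divided into 2 shares of $62,000: Ansel and Dayo each take $62,000.

Ansel: $62,000; Dayo: $62,000; Zane: $62,000; Farrukh: $62,000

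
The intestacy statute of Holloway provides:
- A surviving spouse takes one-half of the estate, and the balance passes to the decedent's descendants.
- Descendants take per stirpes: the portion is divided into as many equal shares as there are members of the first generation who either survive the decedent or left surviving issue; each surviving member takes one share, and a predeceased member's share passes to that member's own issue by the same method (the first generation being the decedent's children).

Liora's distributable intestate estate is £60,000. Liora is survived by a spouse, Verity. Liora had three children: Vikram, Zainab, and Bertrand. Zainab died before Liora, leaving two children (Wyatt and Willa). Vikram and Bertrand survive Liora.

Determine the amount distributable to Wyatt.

Wyatt receives £5,000.

Verity takes one-half of £60,000 = £30,000. The remaining £30,000 passes to the descendants.
The descendants' portion (£30,000) is divided into 3 shares of £10,000: Vikram and Bertrand each take £10,000; Zainab's £10,000 share passes to Zainab's issue.
Zainab's share (£10,000) is divided into 2 shares of £5,000: Wyatt and Willa each take £5,000.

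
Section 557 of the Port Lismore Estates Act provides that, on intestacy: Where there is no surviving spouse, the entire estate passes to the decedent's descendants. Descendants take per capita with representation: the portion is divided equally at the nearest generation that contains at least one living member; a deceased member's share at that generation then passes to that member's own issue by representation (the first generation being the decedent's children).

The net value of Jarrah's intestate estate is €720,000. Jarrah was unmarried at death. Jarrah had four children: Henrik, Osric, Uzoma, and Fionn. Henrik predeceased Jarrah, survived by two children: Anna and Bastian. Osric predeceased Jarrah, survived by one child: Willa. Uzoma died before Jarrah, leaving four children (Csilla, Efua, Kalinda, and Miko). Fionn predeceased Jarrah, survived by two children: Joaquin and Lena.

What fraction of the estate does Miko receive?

The entire €720,000 passes to the descendants.
No child survives, so the initial division is made at the grandchildren's generation.
That amount (€720,000) is divided into 9 shares of €80,000: Anna, Bastian, Willa, Csilla, Efua, Kalinda, Miko, Joaquin, and Lena each take €80,000.

Miko receives 1/9 of the estate.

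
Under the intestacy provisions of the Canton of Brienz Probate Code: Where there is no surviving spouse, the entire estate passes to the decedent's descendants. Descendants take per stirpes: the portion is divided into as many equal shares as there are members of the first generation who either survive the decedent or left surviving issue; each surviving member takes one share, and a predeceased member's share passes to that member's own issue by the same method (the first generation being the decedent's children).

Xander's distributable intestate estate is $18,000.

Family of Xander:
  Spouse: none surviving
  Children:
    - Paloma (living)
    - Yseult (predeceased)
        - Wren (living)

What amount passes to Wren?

Wren receives $9,000.

The entire $18,000 passes to the descendants.
That amount ($18,000) is divided into 2 shares of $9,000: Paloma takes $9,000; Yseult's $9,000 share passes to Yseult's issue.
Yseult's share ($9,000) passes entirely to Wren.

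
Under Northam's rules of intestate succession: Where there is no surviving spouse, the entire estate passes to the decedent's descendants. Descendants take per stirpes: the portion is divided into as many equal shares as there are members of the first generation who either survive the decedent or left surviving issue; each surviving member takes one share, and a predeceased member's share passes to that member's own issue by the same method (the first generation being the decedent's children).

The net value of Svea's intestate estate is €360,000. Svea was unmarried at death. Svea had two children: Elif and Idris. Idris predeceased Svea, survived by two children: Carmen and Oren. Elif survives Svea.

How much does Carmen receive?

The entire €360,000 passes to the descendants.
That amount (€360,000) is divided into 2 shares of €180,000: Elif takes €180,000; Idris's €180,000 share passes to Idris's issue.
Idris's share (€180,000) is divided into 2 shares of €90,000: Carmen and Oren each take €90,000.

Carmen receives €90,000.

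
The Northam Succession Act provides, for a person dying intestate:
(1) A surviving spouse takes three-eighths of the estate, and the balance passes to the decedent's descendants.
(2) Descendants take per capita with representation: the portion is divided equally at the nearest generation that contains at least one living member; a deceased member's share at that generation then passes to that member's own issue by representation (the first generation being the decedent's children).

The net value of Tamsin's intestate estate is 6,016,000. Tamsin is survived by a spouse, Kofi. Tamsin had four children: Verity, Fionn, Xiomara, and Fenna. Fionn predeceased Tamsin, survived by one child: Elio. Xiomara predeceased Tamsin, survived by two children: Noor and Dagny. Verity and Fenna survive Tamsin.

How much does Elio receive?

Elio receives 940,000.

Kofi takes three-eighths of 6,016,000 = 2,256,000. The remaining 3,760,000 passes to the descendants.
The descendants' portion (3,760,000) is divided into 4 shares of 940,000: Verity and Fenna each take 940,000; Fionn's 940,000 share passes to Fionn's issue; Xiomara's 940,000 share passes to Xiomara's issue.
Fionn's share (940,000) passes entirely to Elio.
Xiomara's share (940,000) is divided into 2 shares of 470,000: Noor and Dagny each take 470,000.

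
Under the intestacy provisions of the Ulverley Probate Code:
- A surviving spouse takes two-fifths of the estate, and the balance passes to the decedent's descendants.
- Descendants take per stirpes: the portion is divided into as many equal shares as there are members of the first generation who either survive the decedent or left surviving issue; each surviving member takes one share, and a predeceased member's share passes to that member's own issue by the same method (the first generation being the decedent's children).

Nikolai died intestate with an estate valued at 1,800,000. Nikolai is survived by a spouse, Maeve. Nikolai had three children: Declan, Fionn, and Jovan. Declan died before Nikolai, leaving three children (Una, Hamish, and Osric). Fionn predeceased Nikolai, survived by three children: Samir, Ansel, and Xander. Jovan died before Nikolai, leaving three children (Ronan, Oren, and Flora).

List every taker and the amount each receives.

Maeve takes two-fifths of 1,800,000 = 720,000. The remaining 1,080,000 passes to the descendants.
The descendants' portion (1,080,000) is divided into 3 shares of 360,000: Declan's 360,000 share passes to Declan's issue; Fionn's 360,000 share passes to Fionn's issue; Jovan's 360,000 share passes to Jovan's issue.
Declan's share (360,000) is divided into 3 shares of 120,000: Una, Hamish, and Osric each take 120,000.
Fionn's share (360,000) is divided into 3 shares of 120,000: Samir, Ansel, and Xander each take 120,000.
Jovan's share (360,000) is divided into 3 shares of 120,000: Ronan, Oren, and Flora each take 120,000.

Maeve: 720,000; Una: 120,000; Hamish: 120,000; Osric: 120,000; Samir: 120,000; Ansel: 120,000; Xander: 120,000; Ronan: 120,000; Oren: 120,000; Flora: 120,000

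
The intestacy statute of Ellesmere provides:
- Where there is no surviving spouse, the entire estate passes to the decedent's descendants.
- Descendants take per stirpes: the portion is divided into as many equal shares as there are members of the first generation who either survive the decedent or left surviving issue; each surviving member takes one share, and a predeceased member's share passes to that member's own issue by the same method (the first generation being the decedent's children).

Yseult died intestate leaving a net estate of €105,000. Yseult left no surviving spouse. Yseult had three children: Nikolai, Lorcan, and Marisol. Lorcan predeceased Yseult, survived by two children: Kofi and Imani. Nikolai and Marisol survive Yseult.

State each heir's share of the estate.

Nikolai: €35,000; Kofi: €17,500; Imani: €17,500; Marisol: €35,000

The entire €105,000 passes to the descendants.
That amount (€105,000) is divided into 3 shares of €35,000: Nikolai and Marisol each take €35,000; Lorcan's €35,000 share passes to Lorcan's issue.
Lorcan's share (€35,000) is divided into 2 shares of €17,500: Kofi and Imani each take €17,500.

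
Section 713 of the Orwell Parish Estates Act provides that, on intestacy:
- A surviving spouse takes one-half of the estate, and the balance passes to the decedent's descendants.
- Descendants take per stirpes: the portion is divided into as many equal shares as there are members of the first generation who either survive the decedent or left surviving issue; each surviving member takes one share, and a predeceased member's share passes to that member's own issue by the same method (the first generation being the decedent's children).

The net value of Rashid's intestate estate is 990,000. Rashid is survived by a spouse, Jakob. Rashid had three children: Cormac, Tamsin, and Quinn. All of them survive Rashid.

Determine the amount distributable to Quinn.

Jakob takes one-half of 990,000 = 495,000. The remaining 495,000 passes to the descendants.
The descendants' portion (495,000) is divided into 3 shares of 165,000: Cormac, Tamsin, and Quinn each take 165,000.

Quinn receives 165,000.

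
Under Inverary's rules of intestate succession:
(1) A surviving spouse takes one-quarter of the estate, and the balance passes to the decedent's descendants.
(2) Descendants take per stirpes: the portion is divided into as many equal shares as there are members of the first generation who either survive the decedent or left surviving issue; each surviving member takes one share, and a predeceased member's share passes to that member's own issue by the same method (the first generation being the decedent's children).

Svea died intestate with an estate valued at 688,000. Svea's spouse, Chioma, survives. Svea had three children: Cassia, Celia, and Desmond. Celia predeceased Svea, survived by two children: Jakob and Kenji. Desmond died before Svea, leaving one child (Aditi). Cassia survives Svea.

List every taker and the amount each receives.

Chioma takes one-quarter of 688,000 = 172,000. The remaining 516,000 passes to the descendants.
The descendants' portion (516,000) is divided into 3 shares of 172,000: Cassia takes 172,000; Celia's 172,000 share passes to Celia's issue; Desmond's 172,000 share passes to Desmond's issue.
Celia's share (172,000) is divided into 2 shares of 86,000: Jakob and Kenji each take 86,000.
Desmond's share (172,000) passes entirely to Aditi.

Chioma: 172,000; Cassia: 172,000; Jakob: 86,000; Kenji: 86,000; Aditi: 172,000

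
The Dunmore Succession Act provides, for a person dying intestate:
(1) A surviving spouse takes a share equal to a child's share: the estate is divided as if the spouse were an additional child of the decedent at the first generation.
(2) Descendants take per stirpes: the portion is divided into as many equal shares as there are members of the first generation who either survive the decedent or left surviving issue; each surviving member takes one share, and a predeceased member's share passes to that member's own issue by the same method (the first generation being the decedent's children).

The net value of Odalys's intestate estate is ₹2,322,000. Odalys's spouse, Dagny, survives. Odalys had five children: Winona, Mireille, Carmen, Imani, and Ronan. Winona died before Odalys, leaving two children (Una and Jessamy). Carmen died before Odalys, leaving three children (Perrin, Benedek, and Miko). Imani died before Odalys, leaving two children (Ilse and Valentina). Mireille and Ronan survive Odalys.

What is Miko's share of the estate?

The spouse counts as an additional share at the children's level, so there are 6 primary shares of ₹387,000. Dagny takes one such share (₹387,000).
The children's combined portion (₹1,935,000) is divided into 5 shares of ₹387,000: Mireille and Ronan each take ₹387,000; Winona's ₹387,000 share passes to Winona's issue; Carmen's ₹387,000 share passes to Carmen's issue; Imani's ₹387,000 share passes to Imani's issue.
Winona's share (₹387,000) is divided into 2 shares of ₹193,500: Una and Jessamy each take ₹193,500.
Carmen's share (₹387,000) is divided into 3 shares of ₹129,000: Perrin, Benedek, and Miko each take ₹129,000.
Imani's share (₹387,000) is divided into 2 shares of ₹193,500: Ilse and Valentina each take ₹193,500.

Miko receives ₹129,000.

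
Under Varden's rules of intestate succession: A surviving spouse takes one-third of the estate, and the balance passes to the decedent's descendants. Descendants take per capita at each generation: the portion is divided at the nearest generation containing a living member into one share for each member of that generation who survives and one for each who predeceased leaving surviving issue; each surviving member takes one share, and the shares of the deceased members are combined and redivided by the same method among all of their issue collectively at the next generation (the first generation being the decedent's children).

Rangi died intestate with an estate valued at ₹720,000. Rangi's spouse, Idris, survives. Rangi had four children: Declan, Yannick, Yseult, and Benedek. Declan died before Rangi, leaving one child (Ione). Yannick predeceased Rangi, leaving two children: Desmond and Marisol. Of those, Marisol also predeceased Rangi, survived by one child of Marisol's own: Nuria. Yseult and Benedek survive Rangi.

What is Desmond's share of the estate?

Idris takes one-third of ₹720,000 = ₹240,000. The remaining ₹480,000 passes to the descendants.
The descendants' portion (₹480,000) is divided at the children's generation into 4 shares of ₹120,000. Yseult and Benedek each take ₹120,000. The 2 shares of the deceased (Declan and Yannick) are combined into a pool of ₹240,000.
That pool (₹240,000) is divided at the grandchildren's generation into 3 shares of ₹80,000. Ione and Desmond each take ₹80,000. The remaining share for the deceased Marisol (₹80,000) is carried to the next generation.
That pool (₹80,000) passes entirely to Nuria, the sole taker at the great-grandchildren's generation.

Desmond receives ₹80,000.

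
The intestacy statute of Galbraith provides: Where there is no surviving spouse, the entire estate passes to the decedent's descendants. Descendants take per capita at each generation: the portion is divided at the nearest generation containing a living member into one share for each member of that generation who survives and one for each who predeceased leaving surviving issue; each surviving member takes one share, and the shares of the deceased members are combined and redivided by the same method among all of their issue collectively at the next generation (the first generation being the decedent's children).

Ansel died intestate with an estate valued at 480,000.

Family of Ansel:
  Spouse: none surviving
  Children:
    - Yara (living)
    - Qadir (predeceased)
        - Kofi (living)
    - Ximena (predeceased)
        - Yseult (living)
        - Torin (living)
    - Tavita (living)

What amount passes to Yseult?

Yseult receives 80,000.

The entire 480,000 passes to the descendants.
That amount (480,000) is divided at the children's generation into 4 shares of 120,000. Yara and Tavita each take 120,000. The 2 shares of the deceased (Qadir and Ximena) are combined into a pool of 240,000.
That pool (240,000) is divided at the grandchildren's generation equally among Kofi, Yseult, and Torin: 80,000 each.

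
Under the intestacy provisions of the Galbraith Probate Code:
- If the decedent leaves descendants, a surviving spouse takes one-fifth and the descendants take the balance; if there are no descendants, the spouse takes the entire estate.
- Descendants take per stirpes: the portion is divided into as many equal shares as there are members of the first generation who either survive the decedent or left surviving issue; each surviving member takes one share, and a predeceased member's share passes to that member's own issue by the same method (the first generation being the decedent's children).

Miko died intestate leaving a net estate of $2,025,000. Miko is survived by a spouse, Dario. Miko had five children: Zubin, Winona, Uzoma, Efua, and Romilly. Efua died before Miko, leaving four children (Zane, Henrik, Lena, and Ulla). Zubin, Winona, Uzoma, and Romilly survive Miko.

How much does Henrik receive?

Henrik receives $81,000.

Dario takes one-fifth of $2,025,000 = $405,000. The remaining $1,620,000 passes to the descendants.
The descendants' portion ($1,620,000) is divided into 5 shares of $324,000: Zubin, Winona, Uzoma, and Romilly each take $324,000; Efua's $324,000 share passes to Efua's issue.
Efua's share ($324,000) is divided into 4 shares of $81,000: Zane, Henrik, Lena, and Ulla each take $81,000.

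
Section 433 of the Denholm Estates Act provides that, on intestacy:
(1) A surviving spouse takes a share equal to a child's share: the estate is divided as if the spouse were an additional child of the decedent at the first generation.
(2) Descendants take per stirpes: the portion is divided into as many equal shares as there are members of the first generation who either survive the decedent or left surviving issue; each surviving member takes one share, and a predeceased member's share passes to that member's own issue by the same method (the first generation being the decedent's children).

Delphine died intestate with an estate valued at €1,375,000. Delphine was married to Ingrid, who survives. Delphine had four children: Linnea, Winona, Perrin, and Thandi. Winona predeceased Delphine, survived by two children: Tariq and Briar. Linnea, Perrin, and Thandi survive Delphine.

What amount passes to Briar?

The spouse counts as an additional share at the children's level, so there are 5 primary shares of €275,000. Ingrid takes one such share (€275,000).
The children's combined portion (€1,100,000) is divided into 4 shares of €275,000: Linnea, Perrin, and Thandi each take €275,000; Winona's €275,000 share passes to Winona's issue.
Winona's share (€275,000) is divided into 2 shares of €137,500: Tariq and Briar each take €137,500.

Briar receives €137,500.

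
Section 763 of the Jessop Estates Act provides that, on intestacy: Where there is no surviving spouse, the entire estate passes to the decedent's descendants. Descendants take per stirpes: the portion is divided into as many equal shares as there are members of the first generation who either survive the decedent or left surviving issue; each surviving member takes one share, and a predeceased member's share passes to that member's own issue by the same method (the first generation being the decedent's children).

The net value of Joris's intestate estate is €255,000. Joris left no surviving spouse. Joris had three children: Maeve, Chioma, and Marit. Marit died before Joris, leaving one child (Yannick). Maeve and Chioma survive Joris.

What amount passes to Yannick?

Yannick receives €85,000.

The entire €255,000 passes to the descendants.
That amount (€255,000) is divided into 3 shares of €85,000: Maeve and Chioma each take €85,000; Marit's €85,000 share passes to Marit's issue.
Marit's share (€85,000) passes entirely to Yannick.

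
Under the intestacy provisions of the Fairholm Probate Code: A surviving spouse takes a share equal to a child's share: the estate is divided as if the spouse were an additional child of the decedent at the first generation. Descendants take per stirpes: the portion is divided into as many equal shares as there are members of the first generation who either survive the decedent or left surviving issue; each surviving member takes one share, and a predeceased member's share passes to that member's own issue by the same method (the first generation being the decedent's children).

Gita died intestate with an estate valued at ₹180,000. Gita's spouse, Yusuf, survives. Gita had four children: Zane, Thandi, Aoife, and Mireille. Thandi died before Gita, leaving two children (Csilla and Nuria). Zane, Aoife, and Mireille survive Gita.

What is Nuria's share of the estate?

Nuria receives ₹18,000.

The spouse counts as an additional share at the children's level, so there are 5 primary shares of ₹36,000. Yusuf takes one such share (₹36,000).
The children's combined portion (₹144,000) is divided into 4 shares of ₹36,000: Zane, Aoife, and Mireille each take ₹36,000; Thandi's ₹36,000 share passes to Thandi's issue.
Thandi's share (₹36,000) is divided into 2 shares of ₹18,000: Csilla and Nuria each take ₹18,000.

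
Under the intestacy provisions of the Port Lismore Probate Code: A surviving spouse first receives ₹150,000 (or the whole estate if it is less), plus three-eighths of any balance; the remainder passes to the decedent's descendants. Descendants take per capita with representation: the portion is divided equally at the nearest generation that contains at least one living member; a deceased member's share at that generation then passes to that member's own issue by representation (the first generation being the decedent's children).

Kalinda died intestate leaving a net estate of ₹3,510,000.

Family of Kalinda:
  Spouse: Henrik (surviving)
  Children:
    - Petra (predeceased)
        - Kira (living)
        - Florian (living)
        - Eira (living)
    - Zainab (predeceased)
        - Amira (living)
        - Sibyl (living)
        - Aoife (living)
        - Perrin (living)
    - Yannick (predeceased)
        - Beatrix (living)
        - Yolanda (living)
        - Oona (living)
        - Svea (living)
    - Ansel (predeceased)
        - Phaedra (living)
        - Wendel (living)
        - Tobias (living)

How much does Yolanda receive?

Henrik first takes ₹150,000, leaving a balance of ₹3,360,000. Henrik then takes three-eighths of the balance (₹1,260,000), for a total of ₹1,410,000. The remaining ₹2,100,000 passes to the descendants.
No child survives, so the initial division is made at the grandchildren's generation.
The descendants' portion (₹2,100,000) is divided into 14 shares of ₹150,000: Kira, Florian, Eira, Amira, Sibyl, Aoife, Perrin, Beatrix, Yolanda, Oona, Svea, Phaedra, Wendel, and Tobias each take ₹150,000.

Yolanda receives ₹150,000.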